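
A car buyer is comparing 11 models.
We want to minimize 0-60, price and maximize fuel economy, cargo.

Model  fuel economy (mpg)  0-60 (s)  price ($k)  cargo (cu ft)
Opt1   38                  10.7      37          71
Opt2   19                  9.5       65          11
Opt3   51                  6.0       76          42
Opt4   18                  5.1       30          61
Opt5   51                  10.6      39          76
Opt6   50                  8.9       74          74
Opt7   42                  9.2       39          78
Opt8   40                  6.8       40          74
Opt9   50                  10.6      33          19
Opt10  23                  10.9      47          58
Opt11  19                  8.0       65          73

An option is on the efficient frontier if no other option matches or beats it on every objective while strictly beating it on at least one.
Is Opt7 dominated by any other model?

No

Opt1: worse on fuel economy (38 vs 42).
Opt2: worse on fuel economy (19 vs 42).
Opt3: worse on price (76 vs 39).
Opt4: worse on fuel economy (18 vs 42).
Opt5: worse on 0-60 (10.6 vs 9.2).
Opt6: worse on price (74 vs 39).
Opt8: worse on fuel economy (40 vs 42).
Opt9: worse on 0-60 (10.6 vs 9.2).
Opt10: worse on fuel economy (23 vs 42).
Opt11: worse on fuel economy (19 vs 42).
No option is at least as good as Opt7 on every objective and strictly better on one.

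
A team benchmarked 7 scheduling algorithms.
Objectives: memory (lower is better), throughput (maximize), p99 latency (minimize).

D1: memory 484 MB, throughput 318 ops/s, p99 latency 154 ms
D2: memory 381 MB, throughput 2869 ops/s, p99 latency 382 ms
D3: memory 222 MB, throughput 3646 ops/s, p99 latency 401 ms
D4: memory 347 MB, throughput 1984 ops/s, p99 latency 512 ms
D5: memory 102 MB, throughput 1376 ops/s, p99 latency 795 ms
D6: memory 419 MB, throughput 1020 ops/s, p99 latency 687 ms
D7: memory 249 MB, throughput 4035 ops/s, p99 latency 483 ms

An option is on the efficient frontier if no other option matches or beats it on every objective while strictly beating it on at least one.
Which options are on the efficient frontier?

D1, D2, D3, D5, D7

D1: not dominated (best p99 latency).
D2: not dominated.
D3: not dominated.
D4: dominated by D3 (memory 222≤347, throughput 3646≥1984, p99 latency 401≤512).
D5: not dominated (best memory).
D6: dominated by D2 (memory 381≤419, throughput 2869≥1020, p99 latency 382≤687).
D7: not dominated (best throughput).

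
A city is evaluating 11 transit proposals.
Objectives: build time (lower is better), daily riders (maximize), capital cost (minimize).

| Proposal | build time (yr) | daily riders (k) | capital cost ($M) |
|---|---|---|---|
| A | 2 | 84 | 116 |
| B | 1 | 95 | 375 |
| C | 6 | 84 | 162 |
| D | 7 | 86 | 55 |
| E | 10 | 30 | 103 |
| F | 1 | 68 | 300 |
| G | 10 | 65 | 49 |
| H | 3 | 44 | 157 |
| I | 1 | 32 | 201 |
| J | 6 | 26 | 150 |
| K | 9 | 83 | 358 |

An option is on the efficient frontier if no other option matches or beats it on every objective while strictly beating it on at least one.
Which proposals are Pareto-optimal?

A, B, D, F, G, I

A: not dominated.
B: not dominated (best daily riders).
C: dominated by A (build time 2≤6, daily riders 84≥84, capital cost 116≤162).
D: not dominated.
E: dominated by D (build time 7≤10, daily riders 86≥30, capital cost 55≤103).
F: not dominated.
G: not dominated (best capital cost).
H: dominated by A (build time 2≤3, daily riders 84≥44, capital cost 116≤157).
I: not dominated.
J: dominated by A (build time 2≤6, daily riders 84≥26, capital cost 116≤150).
K: dominated by A (build time 2≤9, daily riders 84≥83, capital cost 116≤358).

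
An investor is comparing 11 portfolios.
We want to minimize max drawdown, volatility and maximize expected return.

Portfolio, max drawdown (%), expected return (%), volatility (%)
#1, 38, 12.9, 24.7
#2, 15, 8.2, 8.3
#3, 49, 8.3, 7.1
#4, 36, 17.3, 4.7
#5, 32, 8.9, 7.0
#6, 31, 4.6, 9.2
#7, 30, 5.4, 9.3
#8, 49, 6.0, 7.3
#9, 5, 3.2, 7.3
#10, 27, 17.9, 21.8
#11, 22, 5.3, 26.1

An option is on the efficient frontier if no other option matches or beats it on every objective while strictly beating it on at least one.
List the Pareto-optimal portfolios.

#2, #4, #5, #9, #10

#1: dominated by #4 (max drawdown 36≤38, expected return 17.3≥12.9, volatility 4.7≤24.7).
#2: not dominated.
#3: dominated by #4 (max drawdown 36≤49, expected return 17.3≥8.3, volatility 4.7≤7.1).
#4: not dominated (best volatility).
#5: not dominated.
#6: dominated by #2 (max drawdown 15≤31, expected return 8.2≥4.6, volatility 8.3≤9.2).
#7: dominated by #2 (max drawdown 15≤30, expected return 8.2≥5.4, volatility 8.3≤9.3).
#8: dominated by #3 (max drawdown 49≤49, expected return 8.3≥6.0, volatility 7.1≤7.3).
#9: not dominated (best max drawdown).
#10: not dominated (best expected return).
#11: dominated by #2 (max drawdown 15≤22, expected return 8.2≥5.3, volatility 8.3≤26.1).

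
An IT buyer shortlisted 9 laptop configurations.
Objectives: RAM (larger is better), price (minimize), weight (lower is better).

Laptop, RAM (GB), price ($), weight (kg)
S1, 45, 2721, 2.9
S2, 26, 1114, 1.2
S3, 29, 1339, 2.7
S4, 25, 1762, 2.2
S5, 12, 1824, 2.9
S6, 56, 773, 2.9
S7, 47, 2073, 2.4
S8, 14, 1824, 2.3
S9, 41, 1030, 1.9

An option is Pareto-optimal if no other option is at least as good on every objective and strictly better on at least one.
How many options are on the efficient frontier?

S1: dominated by S6 (RAM 56≥45, price 773≤2721, weight 2.9≤2.9).
S2: not dominated (best weight).
S3: dominated by S9 (RAM 41≥29, price 1030≤1339, weight 1.9≤2.7).
S4: dominated by S2 (RAM 26≥25, price 1114≤1762, weight 1.2≤2.2).
S5: dominated by S2 (RAM 26≥12, price 1114≤1824, weight 1.2≤2.9).
S6: not dominated (best RAM).
S7: not dominated.
S8: dominated by S2 (RAM 26≥14, price 1114≤1824, weight 1.2≤2.3).
S9: not dominated.
Pareto-optimal: S2, S6, S7, S9 → 4.

4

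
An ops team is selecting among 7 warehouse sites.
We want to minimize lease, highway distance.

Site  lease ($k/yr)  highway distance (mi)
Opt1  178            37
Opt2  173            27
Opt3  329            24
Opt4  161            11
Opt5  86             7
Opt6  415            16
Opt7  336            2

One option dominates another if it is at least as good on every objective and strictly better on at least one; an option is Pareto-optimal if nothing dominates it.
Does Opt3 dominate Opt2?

No

Opt3 vs Opt2: Opt3 is worse on lease (329 vs 173), so it does not dominate Opt2.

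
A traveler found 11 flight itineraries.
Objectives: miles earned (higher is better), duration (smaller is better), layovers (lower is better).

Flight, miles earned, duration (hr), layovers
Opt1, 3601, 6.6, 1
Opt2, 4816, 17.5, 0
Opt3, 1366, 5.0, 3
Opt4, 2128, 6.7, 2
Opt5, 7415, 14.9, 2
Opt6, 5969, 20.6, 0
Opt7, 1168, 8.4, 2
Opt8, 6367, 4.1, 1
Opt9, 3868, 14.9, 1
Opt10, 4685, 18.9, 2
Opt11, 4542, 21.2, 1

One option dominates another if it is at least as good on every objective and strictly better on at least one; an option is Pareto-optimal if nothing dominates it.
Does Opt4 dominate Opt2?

Opt4 vs Opt2: Opt4 is worse on miles earned (2128 vs 4816), so it does not dominate Opt2.

No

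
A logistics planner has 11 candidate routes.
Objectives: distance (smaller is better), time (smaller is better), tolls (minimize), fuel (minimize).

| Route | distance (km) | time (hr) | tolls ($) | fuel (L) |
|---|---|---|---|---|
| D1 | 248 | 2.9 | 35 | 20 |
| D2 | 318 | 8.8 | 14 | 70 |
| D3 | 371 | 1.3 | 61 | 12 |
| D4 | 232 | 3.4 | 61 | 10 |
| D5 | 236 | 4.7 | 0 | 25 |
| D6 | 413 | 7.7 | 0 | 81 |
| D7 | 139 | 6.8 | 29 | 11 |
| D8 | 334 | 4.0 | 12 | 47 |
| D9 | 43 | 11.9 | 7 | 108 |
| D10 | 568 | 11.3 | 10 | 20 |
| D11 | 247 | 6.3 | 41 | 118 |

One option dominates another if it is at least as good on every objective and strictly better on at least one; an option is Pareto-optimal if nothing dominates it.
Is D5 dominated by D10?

No

D10 vs D5: D10 is worse on distance (568 vs 236), so it does not dominate D5.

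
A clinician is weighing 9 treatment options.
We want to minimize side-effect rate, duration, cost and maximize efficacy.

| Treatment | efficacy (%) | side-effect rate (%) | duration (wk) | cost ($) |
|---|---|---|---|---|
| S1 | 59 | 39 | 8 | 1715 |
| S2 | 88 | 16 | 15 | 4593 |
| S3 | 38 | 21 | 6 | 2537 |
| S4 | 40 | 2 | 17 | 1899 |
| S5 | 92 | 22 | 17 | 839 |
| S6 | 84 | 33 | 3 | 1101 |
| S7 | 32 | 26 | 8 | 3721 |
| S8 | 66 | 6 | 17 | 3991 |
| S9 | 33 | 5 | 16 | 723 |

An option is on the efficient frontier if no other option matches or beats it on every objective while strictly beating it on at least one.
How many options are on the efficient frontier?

7

S1: dominated by S6 (efficacy 84≥59, side-effect rate 33≤39, duration 3≤8, cost 1101≤1715).
S2: not dominated.
S3: not dominated.
S4: not dominated (best side-effect rate).
S5: not dominated (best efficacy).
S6: not dominated (best duration).
S7: dominated by S3 (efficacy 38≥32, side-effect rate 21≤26, duration 6≤8, cost 2537≤3721).
S8: not dominated.
S9: not dominated (best cost).
Pareto-optimal: S2, S3, S4, S5, S6, S8, S9 → 7.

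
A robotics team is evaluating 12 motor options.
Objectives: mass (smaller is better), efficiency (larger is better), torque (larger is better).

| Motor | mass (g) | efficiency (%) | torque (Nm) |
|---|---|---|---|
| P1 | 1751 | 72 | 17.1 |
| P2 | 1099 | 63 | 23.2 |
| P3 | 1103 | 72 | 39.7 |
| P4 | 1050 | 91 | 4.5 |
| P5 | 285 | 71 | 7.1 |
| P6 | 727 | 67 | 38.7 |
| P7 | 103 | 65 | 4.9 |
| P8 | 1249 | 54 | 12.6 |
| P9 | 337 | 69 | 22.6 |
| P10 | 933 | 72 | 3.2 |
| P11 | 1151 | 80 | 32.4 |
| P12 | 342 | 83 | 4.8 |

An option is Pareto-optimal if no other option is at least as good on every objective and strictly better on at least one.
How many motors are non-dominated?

8

P1: dominated by P3 (mass 1103≤1751, efficiency 72≥72, torque 39.7≥17.1).
P2: dominated by P6 (mass 727≤1099, efficiency 67≥63, torque 38.7≥23.2).
P3: not dominated (best torque).
P4: not dominated (best efficiency).
P5: not dominated.
P6: not dominated.
P7: not dominated (best mass).
P8: dominated by P2 (mass 1099≤1249, efficiency 63≥54, torque 23.2≥12.6).
P9: not dominated.
P10: dominated by P12 (mass 342≤933, efficiency 83≥72, torque 4.8≥3.2).
P11: not dominated.
P12: not dominated.
Pareto-optimal: P3, P4, P5, P6, P7, P9, P11, P12 → 8.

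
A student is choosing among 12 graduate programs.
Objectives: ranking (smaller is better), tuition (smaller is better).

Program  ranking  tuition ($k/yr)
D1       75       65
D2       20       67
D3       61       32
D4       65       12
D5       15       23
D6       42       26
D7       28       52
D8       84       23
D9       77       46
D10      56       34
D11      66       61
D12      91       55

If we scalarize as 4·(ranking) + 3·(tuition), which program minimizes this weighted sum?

D1: 4·75 + 3·65 = 495
D2: 4·20 + 3·67 = 281
D3: 4·61 + 3·32 = 340
D4: 4·65 + 3·12 = 296
D5: 4·15 + 3·23 = 129
D6: 4·42 + 3·26 = 246
D7: 4·28 + 3·52 = 268
D8: 4·84 + 3·23 = 405
D9: 4·77 + 3·46 = 446
D10: 4·56 + 3·34 = 326
D11: 4·66 + 3·61 = 447
D12: 4·91 + 3·55 = 529
Lowest: D5 at 129.

D5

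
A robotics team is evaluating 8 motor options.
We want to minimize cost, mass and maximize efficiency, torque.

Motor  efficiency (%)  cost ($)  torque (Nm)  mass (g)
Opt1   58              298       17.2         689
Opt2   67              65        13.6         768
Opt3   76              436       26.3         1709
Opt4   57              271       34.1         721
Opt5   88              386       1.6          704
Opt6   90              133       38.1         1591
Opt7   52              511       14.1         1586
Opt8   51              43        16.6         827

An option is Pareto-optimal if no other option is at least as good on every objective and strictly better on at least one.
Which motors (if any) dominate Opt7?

Opt1, Opt4

Opt1: efficiency 58≥52, cost 298≤511, torque 17.2≥14.1, mass 689≤1586 — dominates Opt7.
Opt4: efficiency 57≥52, cost 271≤511, torque 34.1≥14.1, mass 721≤1586 — dominates Opt7.
Others (Opt2, Opt3, Opt5, Opt6, Opt8) are each worse than Opt7 on at least one objective.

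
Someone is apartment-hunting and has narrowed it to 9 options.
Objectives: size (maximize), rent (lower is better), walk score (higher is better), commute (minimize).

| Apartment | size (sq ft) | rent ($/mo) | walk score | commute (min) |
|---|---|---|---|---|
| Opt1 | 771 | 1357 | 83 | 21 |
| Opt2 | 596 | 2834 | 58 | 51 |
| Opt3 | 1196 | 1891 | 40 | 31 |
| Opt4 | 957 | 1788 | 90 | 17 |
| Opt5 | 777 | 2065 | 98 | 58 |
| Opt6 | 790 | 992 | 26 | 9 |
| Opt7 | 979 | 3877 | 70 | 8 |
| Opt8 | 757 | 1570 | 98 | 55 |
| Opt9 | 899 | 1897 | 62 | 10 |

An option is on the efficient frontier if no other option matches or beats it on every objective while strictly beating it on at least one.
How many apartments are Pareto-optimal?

8

Opt1: not dominated.
Opt2: dominated by Opt1 (size 771≥596, rent 1357≤2834, walk score 83≥58, commute 21≤51).
Opt3: not dominated (best size).
Opt4: not dominated.
Opt5: not dominated.
Opt6: not dominated (best rent).
Opt7: not dominated (best commute).
Opt8: not dominated.
Opt9: not dominated.
Pareto-optimal: Opt1, Opt3, Opt4, Opt5, Opt6, Opt7, Opt8, Opt9 → 8.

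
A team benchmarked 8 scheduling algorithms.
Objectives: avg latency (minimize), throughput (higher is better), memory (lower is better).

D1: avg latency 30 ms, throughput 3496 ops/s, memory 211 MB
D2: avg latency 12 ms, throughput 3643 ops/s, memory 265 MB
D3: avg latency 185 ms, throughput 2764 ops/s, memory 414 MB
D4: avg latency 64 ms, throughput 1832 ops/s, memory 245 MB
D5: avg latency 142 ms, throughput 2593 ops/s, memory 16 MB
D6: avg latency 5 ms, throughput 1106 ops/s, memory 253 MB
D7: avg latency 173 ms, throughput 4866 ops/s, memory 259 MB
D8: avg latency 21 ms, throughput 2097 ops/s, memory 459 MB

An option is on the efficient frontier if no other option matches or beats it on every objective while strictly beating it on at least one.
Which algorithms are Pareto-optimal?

D1, D2, D5, D6, D7

D1: not dominated.
D2: not dominated.
D3: dominated by D1 (avg latency 30≤185, throughput 3496≥2764, memory 211≤414).
D4: dominated by D1 (avg latency 30≤64, throughput 3496≥1832, memory 211≤245).
D5: not dominated (best memory).
D6: not dominated (best avg latency).
D7: not dominated (best throughput).
D8: dominated by D2 (avg latency 12≤21, throughput 3643≥2097, memory 265≤459).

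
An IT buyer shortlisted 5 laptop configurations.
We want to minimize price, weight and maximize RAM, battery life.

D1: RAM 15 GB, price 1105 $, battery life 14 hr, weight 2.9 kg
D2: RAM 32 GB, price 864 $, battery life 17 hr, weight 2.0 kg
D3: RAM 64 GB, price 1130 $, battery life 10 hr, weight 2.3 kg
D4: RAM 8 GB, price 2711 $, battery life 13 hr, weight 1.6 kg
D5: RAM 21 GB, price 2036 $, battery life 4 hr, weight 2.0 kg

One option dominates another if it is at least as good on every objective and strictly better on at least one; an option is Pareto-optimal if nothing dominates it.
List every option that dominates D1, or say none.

D2: RAM 32≥15, price 864≤1105, battery life 17≥14, weight 2.0≤2.9 — dominates D1.
Others (D3, D4, D5) are each worse than D1 on at least one objective.

D2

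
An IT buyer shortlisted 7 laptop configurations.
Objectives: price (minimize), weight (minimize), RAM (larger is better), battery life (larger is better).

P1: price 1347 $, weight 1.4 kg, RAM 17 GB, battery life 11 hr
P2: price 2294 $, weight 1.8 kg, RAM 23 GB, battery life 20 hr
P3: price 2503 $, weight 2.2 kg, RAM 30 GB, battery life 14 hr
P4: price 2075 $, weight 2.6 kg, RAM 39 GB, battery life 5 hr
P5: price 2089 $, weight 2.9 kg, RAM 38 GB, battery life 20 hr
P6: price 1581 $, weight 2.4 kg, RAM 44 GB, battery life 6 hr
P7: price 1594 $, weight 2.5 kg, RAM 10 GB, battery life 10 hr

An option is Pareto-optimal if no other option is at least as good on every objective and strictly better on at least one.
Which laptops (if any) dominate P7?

P1

P1: price 1347≤1594, weight 1.4≤2.5, RAM 17≥10, battery life 11≥10 — dominates P7.
Others (P2, P3, P4, P5, P6) are each worse than P7 on at least one objective.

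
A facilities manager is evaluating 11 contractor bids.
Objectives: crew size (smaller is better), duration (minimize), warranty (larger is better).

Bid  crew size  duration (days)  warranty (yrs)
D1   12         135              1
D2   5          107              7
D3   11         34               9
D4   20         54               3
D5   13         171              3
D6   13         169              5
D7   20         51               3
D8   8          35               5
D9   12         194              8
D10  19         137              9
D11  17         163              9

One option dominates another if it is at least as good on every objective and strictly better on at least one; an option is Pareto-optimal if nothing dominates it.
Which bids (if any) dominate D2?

D1: worse on crew size (12 vs 5).
D3: worse on crew size (11 vs 5).
D4: worse on crew size (20 vs 5).
D5: worse on crew size (13 vs 5).
D6: worse on crew size (13 vs 5).
D7: worse on crew size (20 vs 5).
D8: worse on crew size (8 vs 5).
D9: worse on crew size (12 vs 5).
D10: worse on crew size (19 vs 5).
D11: worse on crew size (17 vs 5).
No option dominates D2.

none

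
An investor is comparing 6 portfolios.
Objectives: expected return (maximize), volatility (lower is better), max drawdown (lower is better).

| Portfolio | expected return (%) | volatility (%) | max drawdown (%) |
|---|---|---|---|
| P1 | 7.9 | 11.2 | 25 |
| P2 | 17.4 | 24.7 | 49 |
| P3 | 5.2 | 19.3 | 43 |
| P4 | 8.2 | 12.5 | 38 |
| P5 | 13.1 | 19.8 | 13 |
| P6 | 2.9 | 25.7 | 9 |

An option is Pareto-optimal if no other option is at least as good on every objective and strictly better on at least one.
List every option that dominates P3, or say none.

P1, P4

P1: expected return 7.9≥5.2, volatility 11.2≤19.3, max drawdown 25≤43 — dominates P3.
P4: expected return 8.2≥5.2, volatility 12.5≤19.3, max drawdown 38≤43 — dominates P3.
Others (P2, P5, P6) are each worse than P3 on at least one objective.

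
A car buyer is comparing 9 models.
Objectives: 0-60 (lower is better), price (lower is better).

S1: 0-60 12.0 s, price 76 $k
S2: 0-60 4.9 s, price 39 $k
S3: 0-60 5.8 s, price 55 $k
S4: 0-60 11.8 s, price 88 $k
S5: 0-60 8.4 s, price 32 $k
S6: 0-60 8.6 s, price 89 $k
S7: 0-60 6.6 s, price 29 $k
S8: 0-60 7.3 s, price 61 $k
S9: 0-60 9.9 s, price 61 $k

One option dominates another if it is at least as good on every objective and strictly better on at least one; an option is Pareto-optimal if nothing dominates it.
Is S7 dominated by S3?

No

S3 vs S7: S3 is worse on price (55 vs 29), so it does not dominate S7.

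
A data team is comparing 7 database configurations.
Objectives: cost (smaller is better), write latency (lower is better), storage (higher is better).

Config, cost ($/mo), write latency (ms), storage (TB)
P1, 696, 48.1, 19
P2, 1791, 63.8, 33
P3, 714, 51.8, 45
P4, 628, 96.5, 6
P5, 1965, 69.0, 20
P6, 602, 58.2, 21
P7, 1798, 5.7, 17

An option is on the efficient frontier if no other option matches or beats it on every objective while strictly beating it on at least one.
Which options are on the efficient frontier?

P1, P3, P6, P7

P1: not dominated.
P2: dominated by P3 (cost 714≤1791, write latency 51.8≤63.8, storage 45≥33).
P3: not dominated (best storage).
P4: dominated by P6 (cost 602≤628, write latency 58.2≤96.5, storage 21≥6).
P5: dominated by P2 (cost 1791≤1965, write latency 63.8≤69.0, storage 33≥20).
P6: not dominated (best cost).
P7: not dominated (best write latency).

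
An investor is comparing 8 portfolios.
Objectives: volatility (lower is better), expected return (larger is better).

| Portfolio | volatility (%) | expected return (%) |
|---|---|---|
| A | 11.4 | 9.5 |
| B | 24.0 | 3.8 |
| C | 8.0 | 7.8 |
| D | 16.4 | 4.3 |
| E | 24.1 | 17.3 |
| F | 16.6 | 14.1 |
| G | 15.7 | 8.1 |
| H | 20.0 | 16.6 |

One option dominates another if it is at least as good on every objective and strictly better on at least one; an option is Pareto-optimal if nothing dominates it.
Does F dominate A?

No

F vs A: F is worse on volatility (16.6 vs 11.4), so it does not dominate A.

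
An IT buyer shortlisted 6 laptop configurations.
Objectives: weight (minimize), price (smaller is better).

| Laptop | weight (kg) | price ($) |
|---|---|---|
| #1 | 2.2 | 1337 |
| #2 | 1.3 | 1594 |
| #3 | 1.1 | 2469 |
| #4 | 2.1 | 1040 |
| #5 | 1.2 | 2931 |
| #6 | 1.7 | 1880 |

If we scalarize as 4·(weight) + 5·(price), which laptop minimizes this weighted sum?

#4

#1: 4·2.2 + 5·1337 = 6693.8
#2: 4·1.3 + 5·1594 = 7975.2
#3: 4·1.1 + 5·2469 = 12349.4
#4: 4·2.1 + 5·1040 = 5208.4
#5: 4·1.2 + 5·2931 = 14659.8
#6: 4·1.7 + 5·1880 = 9406.8
Lowest: #4 at 5208.4.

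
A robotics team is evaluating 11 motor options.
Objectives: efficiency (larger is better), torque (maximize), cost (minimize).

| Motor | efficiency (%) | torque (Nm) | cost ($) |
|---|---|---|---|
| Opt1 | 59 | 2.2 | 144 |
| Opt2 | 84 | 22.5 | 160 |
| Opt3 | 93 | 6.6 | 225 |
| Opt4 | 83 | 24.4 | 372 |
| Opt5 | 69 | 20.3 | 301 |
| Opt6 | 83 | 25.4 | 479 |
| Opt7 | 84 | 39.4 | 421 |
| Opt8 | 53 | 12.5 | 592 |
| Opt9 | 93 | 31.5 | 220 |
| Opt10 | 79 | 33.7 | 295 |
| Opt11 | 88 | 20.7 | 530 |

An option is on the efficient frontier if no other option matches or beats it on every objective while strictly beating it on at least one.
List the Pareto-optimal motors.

Opt1, Opt2, Opt7, Opt9, Opt10

Opt1: not dominated (best cost).
Opt2: not dominated.
Opt3: dominated by Opt9 (efficiency 93≥93, torque 31.5≥6.6, cost 220≤225).
Opt4: dominated by Opt9 (efficiency 93≥83, torque 31.5≥24.4, cost 220≤372).
Opt5: dominated by Opt2 (efficiency 84≥69, torque 22.5≥20.3, cost 160≤301).
Opt6: dominated by Opt7 (efficiency 84≥83, torque 39.4≥25.4, cost 421≤479).
Opt7: not dominated (best torque).
Opt8: dominated by Opt2 (efficiency 84≥53, torque 22.5≥12.5, cost 160≤592).
Opt9: not dominated.
Opt10: not dominated.
Opt11: dominated by Opt9 (efficiency 93≥88, torque 31.5≥20.7, cost 220≤530).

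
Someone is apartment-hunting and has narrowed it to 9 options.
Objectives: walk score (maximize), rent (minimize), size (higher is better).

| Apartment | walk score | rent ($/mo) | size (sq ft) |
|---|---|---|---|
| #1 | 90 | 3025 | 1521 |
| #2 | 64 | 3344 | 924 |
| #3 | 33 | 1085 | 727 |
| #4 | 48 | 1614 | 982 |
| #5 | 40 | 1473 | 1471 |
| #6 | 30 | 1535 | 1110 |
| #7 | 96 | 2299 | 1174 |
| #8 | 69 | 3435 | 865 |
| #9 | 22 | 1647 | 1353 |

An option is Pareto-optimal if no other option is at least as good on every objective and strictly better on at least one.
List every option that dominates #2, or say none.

#1, #7

#1: walk score 90≥64, rent 3025≤3344, size 1521≥924 — dominates #2.
#7: walk score 96≥64, rent 2299≤3344, size 1174≥924 — dominates #2.
Others (#3, #4, #5, #6, #8, #9) are each worse than #2 on at least one objective.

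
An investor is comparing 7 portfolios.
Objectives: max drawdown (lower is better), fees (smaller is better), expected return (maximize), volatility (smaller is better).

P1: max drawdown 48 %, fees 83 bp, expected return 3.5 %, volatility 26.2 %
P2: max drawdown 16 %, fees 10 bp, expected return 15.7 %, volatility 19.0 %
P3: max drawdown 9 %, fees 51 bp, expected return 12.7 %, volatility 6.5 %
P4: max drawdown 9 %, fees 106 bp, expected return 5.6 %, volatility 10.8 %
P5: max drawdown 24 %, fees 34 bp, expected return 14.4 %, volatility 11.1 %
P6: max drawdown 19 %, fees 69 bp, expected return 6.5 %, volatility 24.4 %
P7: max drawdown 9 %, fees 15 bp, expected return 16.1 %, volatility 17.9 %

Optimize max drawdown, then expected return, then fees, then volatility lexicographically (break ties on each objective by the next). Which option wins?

First minimize max drawdown: best is 9, kept {P3, P4, P7}.
Then maximize expected return: best is 16.1, kept {P7}.

P7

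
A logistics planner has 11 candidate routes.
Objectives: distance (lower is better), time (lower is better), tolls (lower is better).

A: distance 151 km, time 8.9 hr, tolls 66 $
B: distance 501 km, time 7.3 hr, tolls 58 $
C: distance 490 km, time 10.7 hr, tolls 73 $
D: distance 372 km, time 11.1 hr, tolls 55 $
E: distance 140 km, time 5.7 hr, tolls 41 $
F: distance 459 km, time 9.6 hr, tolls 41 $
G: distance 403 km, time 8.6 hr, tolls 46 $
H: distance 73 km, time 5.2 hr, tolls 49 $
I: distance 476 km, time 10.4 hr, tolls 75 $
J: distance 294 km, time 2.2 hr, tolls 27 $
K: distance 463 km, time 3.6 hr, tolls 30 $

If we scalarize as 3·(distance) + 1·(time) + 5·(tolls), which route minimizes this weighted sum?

A: 3·151 + 1·8.9 + 5·66 = 791.9
B: 3·501 + 1·7.3 + 5·58 = 1800.3
C: 3·490 + 1·10.7 + 5·73 = 1845.7
D: 3·372 + 1·11.1 + 5·55 = 1402.1
E: 3·140 + 1·5.7 + 5·41 = 630.7
F: 3·459 + 1·9.6 + 5·41 = 1591.6
G: 3·403 + 1·8.6 + 5·46 = 1447.6
H: 3·73 + 1·5.2 + 5·49 = 469.2
I: 3·476 + 1·10.4 + 5·75 = 1813.4
J: 3·294 + 1·2.2 + 5·27 = 1019.2
K: 3·463 + 1·3.6 + 5·30 = 1542.6
Lowest: H at 469.2.

H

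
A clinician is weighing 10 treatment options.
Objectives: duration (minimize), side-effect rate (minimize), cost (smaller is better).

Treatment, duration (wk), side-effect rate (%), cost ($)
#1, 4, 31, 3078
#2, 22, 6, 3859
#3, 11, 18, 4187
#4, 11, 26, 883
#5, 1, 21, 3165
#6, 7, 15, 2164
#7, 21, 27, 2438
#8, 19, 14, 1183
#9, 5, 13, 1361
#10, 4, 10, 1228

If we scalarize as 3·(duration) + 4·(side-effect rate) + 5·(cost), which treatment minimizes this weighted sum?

#1: 3·4 + 4·31 + 5·3078 = 15526
#2: 3·22 + 4·6 + 5·3859 = 19385
#3: 3·11 + 4·18 + 5·4187 = 21040
#4: 3·11 + 4·26 + 5·883 = 4552
#5: 3·1 + 4·21 + 5·3165 = 15912
#6: 3·7 + 4·15 + 5·2164 = 10901
#7: 3·21 + 4·27 + 5·2438 = 12361
#8: 3·19 + 4·14 + 5·1183 = 6028
#9: 3·5 + 4·13 + 5·1361 = 6872
#10: 3·4 + 4·10 + 5·1228 = 6192
Lowest: #4 at 4552.

#4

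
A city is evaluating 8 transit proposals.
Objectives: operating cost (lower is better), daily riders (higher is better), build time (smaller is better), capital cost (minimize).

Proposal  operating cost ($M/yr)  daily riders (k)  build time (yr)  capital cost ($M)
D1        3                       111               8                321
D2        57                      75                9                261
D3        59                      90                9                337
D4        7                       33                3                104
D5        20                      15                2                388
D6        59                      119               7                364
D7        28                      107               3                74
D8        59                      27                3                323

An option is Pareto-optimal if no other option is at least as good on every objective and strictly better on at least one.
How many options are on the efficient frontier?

D1: not dominated (best operating cost).
D2: dominated by D7 (operating cost 28≤57, daily riders 107≥75, build time 3≤9, capital cost 74≤261).
D3: dominated by D1 (operating cost 3≤59, daily riders 111≥90, build time 8≤9, capital cost 321≤337).
D4: not dominated.
D5: not dominated (best build time).
D6: not dominated (best daily riders).
D7: not dominated (best capital cost).
D8: dominated by D4 (operating cost 7≤59, daily riders 33≥27, build time 3≤3, capital cost 104≤323).
Pareto-optimal: D1, D4, D5, D6, D7 → 5.

5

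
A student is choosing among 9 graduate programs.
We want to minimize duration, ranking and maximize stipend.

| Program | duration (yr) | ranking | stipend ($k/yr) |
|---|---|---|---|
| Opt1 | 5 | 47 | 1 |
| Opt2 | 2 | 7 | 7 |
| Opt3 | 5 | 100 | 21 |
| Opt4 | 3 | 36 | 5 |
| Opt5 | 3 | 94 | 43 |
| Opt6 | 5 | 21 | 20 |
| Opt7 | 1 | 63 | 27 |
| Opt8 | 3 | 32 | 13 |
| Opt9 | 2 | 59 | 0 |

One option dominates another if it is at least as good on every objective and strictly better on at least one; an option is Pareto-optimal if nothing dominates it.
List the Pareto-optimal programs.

Opt1: dominated by Opt2 (duration 2≤5, ranking 7≤47, stipend 7≥1).
Opt2: not dominated (best ranking).
Opt3: dominated by Opt5 (duration 3≤5, ranking 94≤100, stipend 43≥21).
Opt4: dominated by Opt2 (duration 2≤3, ranking 7≤36, stipend 7≥5).
Opt5: not dominated (best stipend).
Opt6: not dominated.
Opt7: not dominated (best duration).
Opt8: not dominated.
Opt9: dominated by Opt2 (duration 2≤2, ranking 7≤59, stipend 7≥0).

Opt2, Opt5, Opt6, Opt7, Opt8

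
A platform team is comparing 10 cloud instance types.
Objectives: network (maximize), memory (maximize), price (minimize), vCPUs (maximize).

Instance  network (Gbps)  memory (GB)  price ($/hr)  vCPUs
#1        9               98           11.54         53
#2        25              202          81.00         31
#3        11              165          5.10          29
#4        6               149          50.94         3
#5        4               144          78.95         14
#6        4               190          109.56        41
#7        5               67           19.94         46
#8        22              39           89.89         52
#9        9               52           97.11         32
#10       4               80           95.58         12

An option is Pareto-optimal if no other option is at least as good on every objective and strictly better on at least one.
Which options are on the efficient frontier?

#1, #2, #3, #6, #8

#1: not dominated (best vCPUs).
#2: not dominated (best network).
#3: not dominated (best price).
#4: dominated by #3 (network 11≥6, memory 165≥149, price 5.10≤50.94, vCPUs 29≥3).
#5: dominated by #3 (network 11≥4, memory 165≥144, price 5.10≤78.95, vCPUs 29≥14).
#6: not dominated.
#7: dominated by #1 (network 9≥5, memory 98≥67, price 11.54≤19.94, vCPUs 53≥46).
#8: not dominated.
#9: dominated by #1 (network 9≥9, memory 98≥52, price 11.54≤97.11, vCPUs 53≥32).
#10: dominated by #1 (network 9≥4, memory 98≥80, price 11.54≤95.58, vCPUs 53≥12).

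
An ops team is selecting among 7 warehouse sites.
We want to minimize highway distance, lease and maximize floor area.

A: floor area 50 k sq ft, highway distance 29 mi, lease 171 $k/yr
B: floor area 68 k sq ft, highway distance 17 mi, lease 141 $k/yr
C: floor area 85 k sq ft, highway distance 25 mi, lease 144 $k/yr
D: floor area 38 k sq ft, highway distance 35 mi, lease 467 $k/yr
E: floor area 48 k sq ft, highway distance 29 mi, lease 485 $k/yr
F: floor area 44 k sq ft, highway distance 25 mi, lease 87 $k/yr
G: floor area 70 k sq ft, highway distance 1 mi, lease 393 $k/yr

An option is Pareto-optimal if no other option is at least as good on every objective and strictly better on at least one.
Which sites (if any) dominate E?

A, B, C, G

A: floor area 50≥48, highway distance 29≤29, lease 171≤485 — dominates E.
B: floor area 68≥48, highway distance 17≤29, lease 141≤485 — dominates E.
C: floor area 85≥48, highway distance 25≤29, lease 144≤485 — dominates E.
G: floor area 70≥48, highway distance 1≤29, lease 393≤485 — dominates E.
Others (D, F) are each worse than E on at least one objective.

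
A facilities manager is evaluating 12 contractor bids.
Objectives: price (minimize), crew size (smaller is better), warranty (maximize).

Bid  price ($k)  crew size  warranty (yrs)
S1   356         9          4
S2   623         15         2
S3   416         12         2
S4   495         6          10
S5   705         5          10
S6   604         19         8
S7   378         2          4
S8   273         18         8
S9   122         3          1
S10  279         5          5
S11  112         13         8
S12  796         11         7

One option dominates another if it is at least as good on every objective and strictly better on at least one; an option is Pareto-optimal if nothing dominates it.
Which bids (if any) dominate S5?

S1: worse on crew size (9 vs 5).
S2: worse on crew size (15 vs 5).
S3: worse on crew size (12 vs 5).
S4: worse on crew size (6 vs 5).
S6: worse on crew size (19 vs 5).
S7: worse on warranty (4 vs 10).
S8: worse on crew size (18 vs 5).
S9: worse on warranty (1 vs 10).
S10: worse on warranty (5 vs 10).
S11: worse on crew size (13 vs 5).
S12: worse on price (796 vs 705).
No option dominates S5.

none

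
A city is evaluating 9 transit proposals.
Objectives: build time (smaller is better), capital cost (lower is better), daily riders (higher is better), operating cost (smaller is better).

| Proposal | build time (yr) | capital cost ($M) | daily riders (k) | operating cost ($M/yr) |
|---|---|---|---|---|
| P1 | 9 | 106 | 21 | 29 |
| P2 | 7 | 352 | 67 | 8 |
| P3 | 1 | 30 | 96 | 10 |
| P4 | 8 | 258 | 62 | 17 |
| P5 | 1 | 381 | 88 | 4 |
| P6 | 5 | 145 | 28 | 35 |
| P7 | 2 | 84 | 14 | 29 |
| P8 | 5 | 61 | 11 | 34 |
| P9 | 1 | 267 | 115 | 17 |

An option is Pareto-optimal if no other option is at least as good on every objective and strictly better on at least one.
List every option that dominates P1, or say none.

P3: build time 1≤9, capital cost 30≤106, daily riders 96≥21, operating cost 10≤29 — dominates P1.
Others (P2, P4, P5, P6, P7, P8, P9) are each worse than P1 on at least one objective.

P3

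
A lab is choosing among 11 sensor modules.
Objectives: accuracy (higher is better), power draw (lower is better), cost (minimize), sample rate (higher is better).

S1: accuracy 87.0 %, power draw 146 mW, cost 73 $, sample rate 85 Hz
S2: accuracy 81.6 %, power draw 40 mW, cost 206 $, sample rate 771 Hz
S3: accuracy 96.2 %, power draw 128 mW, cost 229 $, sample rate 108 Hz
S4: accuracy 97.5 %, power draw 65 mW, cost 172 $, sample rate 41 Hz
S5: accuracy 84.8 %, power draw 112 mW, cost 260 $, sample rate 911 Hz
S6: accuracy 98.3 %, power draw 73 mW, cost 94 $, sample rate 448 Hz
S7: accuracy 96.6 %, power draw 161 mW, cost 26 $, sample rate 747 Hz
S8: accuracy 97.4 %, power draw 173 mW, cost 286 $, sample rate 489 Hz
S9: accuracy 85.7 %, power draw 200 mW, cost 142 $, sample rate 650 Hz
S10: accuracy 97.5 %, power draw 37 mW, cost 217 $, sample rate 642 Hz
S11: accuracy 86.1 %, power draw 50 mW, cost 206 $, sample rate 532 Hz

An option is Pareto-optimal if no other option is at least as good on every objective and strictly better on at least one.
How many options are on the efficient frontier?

S1: not dominated.
S2: not dominated.
S3: dominated by S6 (accuracy 98.3≥96.2, power draw 73≤128, cost 94≤229, sample rate 448≥108).
S4: not dominated.
S5: not dominated (best sample rate).
S6: not dominated (best accuracy).
S7: not dominated (best cost).
S8: dominated by S10 (accuracy 97.5≥97.4, power draw 37≤173, cost 217≤286, sample rate 642≥489).
S9: dominated by S7 (accuracy 96.6≥85.7, power draw 161≤200, cost 26≤142, sample rate 747≥650).
S10: not dominated (best power draw).
S11: not dominated.
Pareto-optimal: S1, S2, S4, S5, S6, S7, S10, S11 → 8.

8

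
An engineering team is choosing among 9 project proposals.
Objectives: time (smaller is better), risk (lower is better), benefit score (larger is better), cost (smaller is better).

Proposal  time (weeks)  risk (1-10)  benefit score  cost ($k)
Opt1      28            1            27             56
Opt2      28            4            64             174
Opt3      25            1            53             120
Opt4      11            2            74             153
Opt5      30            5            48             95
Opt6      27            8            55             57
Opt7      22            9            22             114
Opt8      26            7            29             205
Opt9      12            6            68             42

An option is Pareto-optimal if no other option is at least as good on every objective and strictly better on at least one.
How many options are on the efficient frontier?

5

Opt1: not dominated.
Opt2: dominated by Opt4 (time 11≤28, risk 2≤4, benefit score 74≥64, cost 153≤174).
Opt3: not dominated.
Opt4: not dominated (best time).
Opt5: not dominated.
Opt6: dominated by Opt9 (time 12≤27, risk 6≤8, benefit score 68≥55, cost 42≤57).
Opt7: dominated by Opt9 (time 12≤22, risk 6≤9, benefit score 68≥22, cost 42≤114).
Opt8: dominated by Opt3 (time 25≤26, risk 1≤7, benefit score 53≥29, cost 120≤205).
Opt9: not dominated (best cost).
Pareto-optimal: Opt1, Opt3, Opt4, Opt5, Opt9 → 5.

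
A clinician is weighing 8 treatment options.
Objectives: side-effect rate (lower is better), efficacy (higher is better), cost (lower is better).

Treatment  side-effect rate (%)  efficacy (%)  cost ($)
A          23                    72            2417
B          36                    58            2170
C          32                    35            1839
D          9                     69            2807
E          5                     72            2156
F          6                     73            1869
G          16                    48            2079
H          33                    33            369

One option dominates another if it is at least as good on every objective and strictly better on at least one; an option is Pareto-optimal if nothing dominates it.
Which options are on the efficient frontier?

A: dominated by E (side-effect rate 5≤23, efficacy 72≥72, cost 2156≤2417).
B: dominated by E (side-effect rate 5≤36, efficacy 72≥58, cost 2156≤2170).
C: not dominated.
D: dominated by E (side-effect rate 5≤9, efficacy 72≥69, cost 2156≤2807).
E: not dominated (best side-effect rate).
F: not dominated (best efficacy).
G: dominated by F (side-effect rate 6≤16, efficacy 73≥48, cost 1869≤2079).
H: not dominated (best cost).

C, E, F, H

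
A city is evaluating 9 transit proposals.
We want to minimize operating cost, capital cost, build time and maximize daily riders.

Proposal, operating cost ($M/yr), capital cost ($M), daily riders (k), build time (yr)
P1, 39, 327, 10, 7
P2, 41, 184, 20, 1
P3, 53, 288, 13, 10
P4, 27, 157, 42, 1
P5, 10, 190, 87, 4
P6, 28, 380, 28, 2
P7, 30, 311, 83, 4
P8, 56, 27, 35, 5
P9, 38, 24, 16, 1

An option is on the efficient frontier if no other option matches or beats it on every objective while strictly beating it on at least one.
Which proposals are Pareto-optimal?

P4, P5, P8, P9

P1: dominated by P4 (operating cost 27≤39, capital cost 157≤327, daily riders 42≥10, build time 1≤7).
P2: dominated by P4 (operating cost 27≤41, capital cost 157≤184, daily riders 42≥20, build time 1≤1).
P3: dominated by P2 (operating cost 41≤53, capital cost 184≤288, daily riders 20≥13, build time 1≤10).
P4: not dominated.
P5: not dominated (best operating cost).
P6: dominated by P4 (operating cost 27≤28, capital cost 157≤380, daily riders 42≥28, build time 1≤2).
P7: dominated by P5 (operating cost 10≤30, capital cost 190≤311, daily riders 87≥83, build time 4≤4).
P8: not dominated.
P9: not dominated (best capital cost).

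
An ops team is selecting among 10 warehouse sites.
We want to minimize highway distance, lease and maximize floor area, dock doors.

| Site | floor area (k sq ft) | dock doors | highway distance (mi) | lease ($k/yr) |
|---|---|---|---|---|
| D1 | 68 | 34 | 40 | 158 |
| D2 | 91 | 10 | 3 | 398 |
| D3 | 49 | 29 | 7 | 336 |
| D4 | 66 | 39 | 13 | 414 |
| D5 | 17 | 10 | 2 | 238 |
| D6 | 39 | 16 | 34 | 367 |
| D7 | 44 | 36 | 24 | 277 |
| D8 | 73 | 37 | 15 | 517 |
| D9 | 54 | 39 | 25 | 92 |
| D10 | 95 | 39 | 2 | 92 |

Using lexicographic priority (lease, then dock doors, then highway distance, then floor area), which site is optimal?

First minimize lease: best is 92, kept {D9, D10}.
Then maximize dock doors: best is 39, kept {D9, D10}.
Then minimize highway distance: best is 2, kept {D10}.

D10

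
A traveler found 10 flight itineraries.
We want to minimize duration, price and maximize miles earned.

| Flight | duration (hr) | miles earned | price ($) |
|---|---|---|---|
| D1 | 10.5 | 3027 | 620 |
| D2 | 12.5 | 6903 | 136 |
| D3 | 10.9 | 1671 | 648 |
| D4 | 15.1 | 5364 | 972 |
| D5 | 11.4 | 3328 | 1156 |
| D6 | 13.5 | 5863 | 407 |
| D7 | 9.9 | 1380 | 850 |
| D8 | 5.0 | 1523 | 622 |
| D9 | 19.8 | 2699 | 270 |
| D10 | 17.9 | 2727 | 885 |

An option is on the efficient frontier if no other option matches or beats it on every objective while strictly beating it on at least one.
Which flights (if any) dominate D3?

D1: duration 10.5≤10.9, miles earned 3027≥1671, price 620≤648 — dominates D3.
Others (D2, D4, D5, D6, D7, D8, D9, D10) are each worse than D3 on at least one objective.

D1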